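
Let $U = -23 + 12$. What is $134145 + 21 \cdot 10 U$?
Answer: $131835$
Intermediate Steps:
$U = -11$
$134145 + 21 \cdot 10 U = 134145 + 21 \cdot 10 \left(-11\right) = 134145 + 210 \left(-11\right) = 134145 - 2310 = 131835$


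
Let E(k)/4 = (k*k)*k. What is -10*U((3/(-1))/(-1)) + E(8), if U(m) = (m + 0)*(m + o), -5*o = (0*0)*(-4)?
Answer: 1958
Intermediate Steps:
o = 0 (o = -0*0*(-4)/5 = -0*(-4) = -⅕*0 = 0)
E(k) = 4*k³ (E(k) = 4*((k*k)*k) = 4*(k²*k) = 4*k³)
U(m) = m² (U(m) = (m + 0)*(m + 0) = m*m = m²)
-10*U((3/(-1))/(-1)) + E(8) = -10*((3/(-1))/(-1))² + 4*8³ = -10*((3*(-1))*(-1))² + 4*512 = -10*(-3*(-1))² + 2048 = -10*3² + 2048 = -10*9 + 2048 = -90 + 2048 = 1958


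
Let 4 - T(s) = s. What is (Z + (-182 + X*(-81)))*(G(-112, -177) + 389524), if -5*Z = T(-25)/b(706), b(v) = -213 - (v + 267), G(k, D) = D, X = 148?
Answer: -28098421939637/5930 ≈ -4.7384e+9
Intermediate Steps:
T(s) = 4 - s
b(v) = -480 - v (b(v) = -213 - (267 + v) = -213 + (-267 - v) = -480 - v)
Z = 29/5930 (Z = -(4 - 1*(-25))/(5*(-480 - 1*706)) = -(4 + 25)/(5*(-480 - 706)) = -29/(5*(-1186)) = -29*(-1)/(5*1186) = -⅕*(-29/1186) = 29/5930 ≈ 0.0048904)
(Z + (-182 + X*(-81)))*(G(-112, -177) + 389524) = (29/5930 + (-182 + 148*(-81)))*(-177 + 389524) = (29/5930 + (-182 - 11988))*389347 = (29/5930 - 12170)*389347 = -72168071/5930*389347 = -28098421939637/5930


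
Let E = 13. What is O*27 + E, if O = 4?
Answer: 121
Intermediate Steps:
O*27 + E = 4*27 + 13 = 108 + 13 = 121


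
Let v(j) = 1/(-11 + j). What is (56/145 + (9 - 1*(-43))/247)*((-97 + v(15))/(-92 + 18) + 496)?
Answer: 60500433/203870 ≈ 296.76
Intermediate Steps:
(56/145 + (9 - 1*(-43))/247)*((-97 + v(15))/(-92 + 18) + 496) = (56/145 + (9 - 1*(-43))/247)*((-97 + 1/(-11 + 15))/(-92 + 18) + 496) = (56*(1/145) + (9 + 43)*(1/247))*((-97 + 1/4)/(-74) + 496) = (56/145 + 52*(1/247))*((-97 + ¼)*(-1/74) + 496) = (56/145 + 4/19)*(-387/4*(-1/74) + 496) = 1644*(387/296 + 496)/2755 = (1644/2755)*(147203/296) = 60500433/203870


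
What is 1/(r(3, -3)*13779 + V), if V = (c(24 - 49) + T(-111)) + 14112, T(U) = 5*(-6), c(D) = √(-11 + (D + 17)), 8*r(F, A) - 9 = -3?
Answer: 390660/9538452529 - 16*I*√19/9538452529 ≈ 4.0956e-5 - 7.3117e-9*I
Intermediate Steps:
r(F, A) = ¾ (r(F, A) = 9/8 + (⅛)*(-3) = 9/8 - 3/8 = ¾)
c(D) = √(6 + D) (c(D) = √(-11 + (17 + D)) = √(6 + D))
T(U) = -30
V = 14082 + I*√19 (V = (√(6 + (24 - 49)) - 30) + 14112 = (√(6 - 25) - 30) + 14112 = (√(-19) - 30) + 14112 = (I*√19 - 30) + 14112 = (-30 + I*√19) + 14112 = 14082 + I*√19 ≈ 14082.0 + 4.3589*I)
1/(r(3, -3)*13779 + V) = 1/((¾)*13779 + (14082 + I*√19)) = 1/(41337/4 + (14082 + I*√19)) = 1/(97665/4 + I*√19)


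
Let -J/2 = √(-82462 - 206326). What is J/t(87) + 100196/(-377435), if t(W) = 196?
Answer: -100196/377435 - I*√72197/49 ≈ -0.26547 - 5.4836*I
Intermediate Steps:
J = -4*I*√72197 (J = -2*√(-82462 - 206326) = -4*I*√72197 ≈ -1074.8*I)
J/t(87) + 100196/(-377435) = -4*I*√72197/196 + 100196/(-377435) = -4*I*√72197*(1/196) + 100196*(-1/377435) = -I*√72197/49 - 100196/377435 = -100196/377435 - I*√72197/49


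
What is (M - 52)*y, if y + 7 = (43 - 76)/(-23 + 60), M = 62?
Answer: -2920/37 ≈ -78.919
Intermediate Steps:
y = -292/37 (y = -7 + (43 - 76)/(-23 + 60) = -7 - 33/37 = -292/37 ≈ -7.8919)
(M - 52)*y = (62 - 52)*(-292/37) = 10*(-292/37) = -2920/37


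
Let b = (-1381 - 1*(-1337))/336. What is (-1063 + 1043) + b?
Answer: -1691/84 ≈ -20.131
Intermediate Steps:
b = -11/84 (b = (-1381 + 1337)*(1/336) = -44*1/336 = -11/84 ≈ -0.13095)
(-1063 + 1043) + b = (-1063 + 1043) - 11/84 = -20 - 11/84 = -1691/84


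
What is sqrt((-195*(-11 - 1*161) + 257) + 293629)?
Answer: 11*sqrt(2706) ≈ 572.21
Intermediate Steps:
sqrt((-195*(-11 - 1*161) + 257) + 293629) = sqrt((-195*(-11 - 161) + 257) + 293629) = sqrt((-195*(-172) + 257) + 293629) = sqrt((33540 + 257) + 293629) = sqrt(33797 + 293629) = sqrt(327426) = 11*sqrt(2706)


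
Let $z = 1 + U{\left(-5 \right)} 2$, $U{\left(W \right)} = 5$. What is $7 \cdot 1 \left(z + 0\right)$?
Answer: $77$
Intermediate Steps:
$z = 11$ ($z = 1 + 5 \cdot 2 = 1 + 10 = 11$)
$7 \cdot 1 \left(z + 0\right) = 7 \cdot 1 \left(11 + 0\right) = 7 \cdot 11 = 77$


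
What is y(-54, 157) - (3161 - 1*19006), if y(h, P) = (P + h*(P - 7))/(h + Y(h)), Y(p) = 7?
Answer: 16014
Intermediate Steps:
y(h, P) = (P + h*(-7 + P))/(7 + h) (y(h, P) = (P + h*(P - 7))/(h + 7) = (P + h*(-7 + P))/(7 + h))
y(-54, 157) - (3161 - 1*19006) = (157 - 7*(-54) + 157*(-54))/(7 - 54) - (3161 - 1*19006) = (157 + 378 - 8478)/(-47) - (3161 - 19006) = -1/47*(-7943) - 1*(-15845) = 169 + 15845 = 16014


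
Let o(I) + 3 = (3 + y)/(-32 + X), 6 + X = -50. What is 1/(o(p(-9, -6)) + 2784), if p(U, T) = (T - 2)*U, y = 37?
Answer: 11/30586 ≈ 0.00035964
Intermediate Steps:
X = -56 (X = -6 - 50 = -56)
p(U, T) = U*(-2 + T) (p(U, T) = (-2 + T)*U = U*(-2 + T))
o(I) = -38/11 (o(I) = -3 + (3 + 37)/(-32 - 56) = -3 + 40/(-88) = -3 + 40*(-1/88) = -3 - 5/11 = -38/11)
1/(o(p(-9, -6)) + 2784) = 1/(-38/11 + 2784) = 1/(30586/11) = 11/30586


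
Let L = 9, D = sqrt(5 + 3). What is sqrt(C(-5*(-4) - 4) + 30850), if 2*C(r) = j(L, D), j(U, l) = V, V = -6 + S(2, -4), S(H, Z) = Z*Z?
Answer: 11*sqrt(255) ≈ 175.66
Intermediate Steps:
D = 2*sqrt(2) (D = sqrt(8) = 2*sqrt(2) ≈ 2.8284)
S(H, Z) = Z**2
V = 10 (V = -6 + (-4)**2 = -6 + 16 = 10)
j(U, l) = 10
C(r) = 5 (C(r) = (1/2)*10 = 5)
sqrt(C(-5*(-4) - 4) + 30850) = sqrt(5 + 30850) = sqrt(30855) = 11*sqrt(255)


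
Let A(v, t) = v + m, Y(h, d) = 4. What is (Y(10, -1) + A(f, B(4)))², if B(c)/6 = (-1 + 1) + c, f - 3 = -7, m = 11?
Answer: 121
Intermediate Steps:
f = -4 (f = 3 - 7 = -4)
B(c) = 6*c (B(c) = 6*((-1 + 1) + c) = 6*(0 + c) = 6*c)
A(v, t) = 11 + v (A(v, t) = v + 11 = 11 + v)
(Y(10, -1) + A(f, B(4)))² = (4 + (11 - 4))² = (4 + 7)² = 11² = 121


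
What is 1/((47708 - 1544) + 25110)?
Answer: 1/71274 ≈ 1.4030e-5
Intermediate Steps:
1/((47708 - 1544) + 25110) = 1/(46164 + 25110) = 1/71274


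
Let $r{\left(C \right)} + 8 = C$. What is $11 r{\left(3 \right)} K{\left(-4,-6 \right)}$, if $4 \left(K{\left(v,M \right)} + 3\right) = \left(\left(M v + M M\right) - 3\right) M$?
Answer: $\frac{9735}{2} \approx 4867.5$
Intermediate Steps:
$K{\left(v,M \right)} = -3 + \frac{M \left(-3 + M^{2} + M v\right)}{4}$ ($K{\left(v,M \right)} = -3 + \frac{\left(\left(M v + M M\right) - 3\right) M}{4} = -3 + \frac{\left(\left(M v + M^{2}\right) - 3\right) M}{4} = -3 + \frac{\left(\left(M^{2} + M v\right) - 3\right) M}{4} = -3 + \frac{\left(-3 + M^{2} + M v\right) M}{4} = -3 + \frac{M \left(-3 + M^{2} + M v\right)}{4}$)
$r{\left(C \right)} = -8 + C$
$11 r{\left(3 \right)} K{\left(-4,-6 \right)} = 11 \left(-8 + 3\right) \left(-3 - - \frac{9}{2} + \frac{\left(-6\right)^{3}}{4} + \frac{1}{4} \left(-4\right) \left(-6\right)^{2}\right) = 11 \left(-5\right) \left(-3 + \frac{9}{2} + \frac{1}{4} \left(-216\right) + \frac{1}{4} \left(-4\right) 36\right) = - 55 \left(-3 + \frac{9}{2} - 54 - 36\right) = \left(-55\right) \left(- \frac{177}{2}\right) = \frac{9735}{2}$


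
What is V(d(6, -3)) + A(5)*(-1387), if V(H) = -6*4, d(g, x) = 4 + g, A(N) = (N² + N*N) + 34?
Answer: -116532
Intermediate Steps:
A(N) = 34 + 2*N² (A(N) = (N² + N²) + 34 = 2*N² + 34 = 34 + 2*N²)
V(H) = -24
V(d(6, -3)) + A(5)*(-1387) = -24 + (34 + 2*5²)*(-1387) = -24 + (34 + 2*25)*(-1387) = -24 + (34 + 50)*(-1387) = -24 + 84*(-1387) = -24 - 116508 = -116532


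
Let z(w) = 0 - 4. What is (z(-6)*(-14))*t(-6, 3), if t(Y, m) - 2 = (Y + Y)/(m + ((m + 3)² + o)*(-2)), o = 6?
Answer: 3248/27 ≈ 120.30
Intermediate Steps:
z(w) = -4
t(Y, m) = 2 + 2*Y/(-12 + m - 2*(3 + m)²) (t(Y, m) = 2 + (Y + Y)/(m + ((m + 3)² + 6)*(-2)) = 2 + (2*Y)/(m + ((3 + m)² + 6)*(-2)) = 2 + (2*Y)/(m + (6 + (3 + m)²)*(-2)) = 2 + (2*Y)/(m + (-12 - 2*(3 + m)²)) = 2 + (2*Y)/(-12 + m - 2*(3 + m)²) = 2 + 2*Y/(-12 + m - 2*(3 + m)²))
(z(-6)*(-14))*t(-6, 3) = (-4*(-14))*(2*(30 - 1*(-6) + 2*3² + 11*3)/(30 + 2*3² + 11*3)) = 56*(2*(30 + 6 + 2*9 + 33)/(30 + 2*9 + 33)) = 56*(2*(30 + 6 + 18 + 33)/(30 + 18 + 33)) = 56*(2*87/81) = 56*(2*(1/81)*87) = 56*(58/27) = 3248/27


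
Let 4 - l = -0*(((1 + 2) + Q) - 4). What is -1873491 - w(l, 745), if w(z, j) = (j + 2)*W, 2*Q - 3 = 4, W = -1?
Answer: -1872744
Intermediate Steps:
Q = 7/2 (Q = 3/2 + (½)*4 = 3/2 + 2 = 7/2 ≈ 3.5000)
l = 4 (l = 4 - (-1)*0*(((1 + 2) + 7/2) - 4) = 4 - (-1)*0*((3 + 7/2) - 4) = 4 - (-1)*0*(13/2 - 4) = 4 - (-1)*0*(5/2) = 4 - (-1)*0 = 4 - 1*0 = 4 + 0 = 4)
w(z, j) = -2 - j (w(z, j) = (j + 2)*(-1) = (2 + j)*(-1) = -2 - j)
-1873491 - w(l, 745) = -1873491 - (-2 - 1*745) = -1873491 - (-2 - 745) = -1873491 - 1*(-747) = -1873491 + 747 = -1872744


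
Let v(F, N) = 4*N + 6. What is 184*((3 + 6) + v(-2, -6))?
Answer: -1656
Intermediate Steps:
v(F, N) = 6 + 4*N
184*((3 + 6) + v(-2, -6)) = 184*((3 + 6) + (6 + 4*(-6))) = 184*(9 + (6 - 24)) = 184*(9 - 18) = 184*(-9) = -1656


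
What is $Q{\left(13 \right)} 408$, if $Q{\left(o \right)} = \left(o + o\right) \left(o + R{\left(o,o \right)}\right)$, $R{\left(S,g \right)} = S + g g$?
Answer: $2068560$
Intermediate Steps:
$R{\left(S,g \right)} = S + g^{2}$
$Q{\left(o \right)} = 2 o \left(o^{2} + 2 o\right)$ ($Q{\left(o \right)} = \left(o + o\right) \left(o + \left(o + o^{2}\right)\right) = 2 o \left(o^{2} + 2 o\right)$)
$Q{\left(13 \right)} 408 = 2 \cdot 13^{2} \left(2 + 13\right) 408 = 2 \cdot 169 \cdot 15 \cdot 408 = 5070 \cdot 408 = 2068560$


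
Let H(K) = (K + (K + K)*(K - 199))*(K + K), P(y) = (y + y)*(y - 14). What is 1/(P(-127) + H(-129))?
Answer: -1/21763896 ≈ -4.5948e-8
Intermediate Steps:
P(y) = 2*y*(-14 + y) (P(y) = (2*y)*(-14 + y) = 2*y*(-14 + y))
H(K) = 2*K*(K + 2*K*(-199 + K)) (H(K) = (K + (2*K)*(-199 + K))*(2*K) = (K + 2*K*(-199 + K))*(2*K) = 2*K*(K + 2*K*(-199 + K)))
1/(P(-127) + H(-129)) = 1/(2*(-127)*(-14 - 127) + (-129)²*(-794 + 4*(-129))) = 1/(2*(-127)*(-141) + 16641*(-794 - 516)) = 1/(35814 + 16641*(-1310)) = 1/(35814 - 21799710) = 1/(-21763896) = -1/21763896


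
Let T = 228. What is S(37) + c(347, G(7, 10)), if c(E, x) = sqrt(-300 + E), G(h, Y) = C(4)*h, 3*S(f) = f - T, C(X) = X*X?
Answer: -191/3 + sqrt(47) ≈ -56.811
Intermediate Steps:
C(X) = X**2
S(f) = -76 + f/3 (S(f) = (f - 1*228)/3 = (f - 228)/3 = (-228 + f)/3 = -76 + f/3)
G(h, Y) = 16*h (G(h, Y) = 4**2*h = 16*h)
S(37) + c(347, G(7, 10)) = (-76 + (1/3)*37) + sqrt(-300 + 347) = (-76 + 37/3) + sqrt(47) = -191/3 + sqrt(47)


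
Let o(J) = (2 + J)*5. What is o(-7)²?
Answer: 625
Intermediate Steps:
o(J) = 10 + 5*J
o(-7)² = (10 + 5*(-7))² = (10 - 35)² = (-25)² = 625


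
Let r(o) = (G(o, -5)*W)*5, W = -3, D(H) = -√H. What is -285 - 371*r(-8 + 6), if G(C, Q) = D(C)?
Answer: -285 - 5565*I*√2 ≈ -285.0 - 7870.1*I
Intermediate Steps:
G(C, Q) = -√C
r(o) = 15*√o (r(o) = (-√o*(-3))*5 = (3*√o)*5 = 15*√o)
-285 - 371*r(-8 + 6) = -285 - 5565*√(-8 + 6) = -285 - 5565*√(-2) = -285 - 5565*I*√2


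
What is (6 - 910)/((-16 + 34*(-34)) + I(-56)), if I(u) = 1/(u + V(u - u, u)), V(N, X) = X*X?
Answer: 2784320/3609759 ≈ 0.77133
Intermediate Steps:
V(N, X) = X²
I(u) = 1/(u + u²)
(6 - 910)/((-16 + 34*(-34)) + I(-56)) = (6 - 910)/((-16 + 34*(-34)) + 1/((-56)*(1 - 56))) = -904/((-16 - 1156) - 1/56/(-55)) = -904/(-1172 - 1/56*(-1/55)) = -904/(-1172 + 1/3080) = -904/(-3609759/3080) = -904*(-3080/3609759) = 2784320/3609759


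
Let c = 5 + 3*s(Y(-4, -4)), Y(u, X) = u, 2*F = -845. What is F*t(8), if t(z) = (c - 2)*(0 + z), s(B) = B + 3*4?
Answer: -91260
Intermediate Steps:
F = -845/2 (F = (½)*(-845) = -845/2 ≈ -422.50)
s(B) = 12 + B (s(B) = B + 12 = 12 + B)
c = 29 (c = 5 + 3*(12 - 4) = 5 + 3*8 = 5 + 24 = 29)
t(z) = 27*z (t(z) = (29 - 2)*(0 + z) = 27*z)
F*t(8) = -22815*8/2 = -845/2*216 = -91260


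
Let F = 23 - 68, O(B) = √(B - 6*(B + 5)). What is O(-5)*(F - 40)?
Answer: -85*I*√5 ≈ -190.07*I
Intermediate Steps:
O(B) = √(-30 - 5*B) (O(B) = √(B - 6*(5 + B)) = √(B + (-30 - 6*B)) = √(-30 - 5*B))
F = -45
O(-5)*(F - 40) = √(-30 - 5*(-5))*(-45 - 40) = √(-30 + 25)*(-85) = √(-5)*(-85) = (I*√5)*(-85) = -85*I*√5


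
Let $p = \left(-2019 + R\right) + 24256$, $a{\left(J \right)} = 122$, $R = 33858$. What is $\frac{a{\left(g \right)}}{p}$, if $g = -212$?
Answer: $\frac{122}{56095} \approx 0.0021749$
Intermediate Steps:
$p = 56095$ ($p = \left(-2019 + 33858\right) + 24256 = 31839 + 24256 = 56095$)
$\frac{a{\left(g \right)}}{p} = \frac{122}{56095}$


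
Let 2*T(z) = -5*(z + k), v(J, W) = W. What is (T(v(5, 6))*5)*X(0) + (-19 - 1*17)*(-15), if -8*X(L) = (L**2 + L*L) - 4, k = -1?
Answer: 2035/4 ≈ 508.75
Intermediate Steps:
X(L) = 1/2 - L**2/4 (X(L) = -((L**2 + L*L) - 4)/8 = -((L**2 + L**2) - 4)/8 = -(2*L**2 - 4)/8 = -(-4 + 2*L**2)/8 = 1/2 - L**2/4)
T(z) = 5/2 - 5*z/2 (T(z) = (-5*(z - 1))/2 = (-5*(-1 + z))/2 = (5 - 5*z)/2 = 5/2 - 5*z/2)
(T(v(5, 6))*5)*X(0) + (-19 - 1*17)*(-15) = ((5/2 - 5/2*6)*5)*(1/2 - 1/4*0**2) + (-19 - 1*17)*(-15) = ((5/2 - 15)*5)*(1/2 - 1/4*0) + (-19 - 17)*(-15) = (-25/2*5)*(1/2 + 0) - 36*(-15) = -125/2*1/2 + 540 = -125/4 + 540 = 2035/4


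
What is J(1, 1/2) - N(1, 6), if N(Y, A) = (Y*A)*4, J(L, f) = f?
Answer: -47/2 ≈ -23.500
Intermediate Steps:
N(Y, A) = 4*A*Y (N(Y, A) = (A*Y)*4 = 4*A*Y)
J(1, 1/2) - N(1, 6) = 1/2 - 4*6 = ½ - 1*24 = ½ - 24 = -47/2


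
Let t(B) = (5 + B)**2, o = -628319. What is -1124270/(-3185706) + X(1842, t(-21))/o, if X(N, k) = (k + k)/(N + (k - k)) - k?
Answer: 36185826868825/102417226620283 ≈ 0.35332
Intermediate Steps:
X(N, k) = -k + 2*k/N (X(N, k) = (2*k)/(N + 0) - k = (2*k)/N - k = 2*k/N - k = -k + 2*k/N)
-1124270/(-3185706) + X(1842, t(-21))/o = -1124270/(-3185706) + ((5 - 21)**2*(2 - 1*1842)/1842)/(-628319) = -1124270*(-1/3185706) + ((-16)**2*(1/1842)*(2 - 1842))*(-1/628319) = 562135/1592853 + (256*(1/1842)*(-1840))*(-1/628319) = 562135/1592853 - 235520/921*(-1/628319) = 562135/1592853 + 235520/578681799 = 36185826868825/102417226620283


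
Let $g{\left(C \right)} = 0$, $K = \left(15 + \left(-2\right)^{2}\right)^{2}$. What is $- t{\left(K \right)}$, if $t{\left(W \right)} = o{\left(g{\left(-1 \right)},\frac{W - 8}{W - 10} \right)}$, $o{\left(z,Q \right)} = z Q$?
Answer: $0$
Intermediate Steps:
$K = 361$ ($K = \left(15 + 4\right)^{2} = 19^{2} = 361$)
$o{\left(z,Q \right)} = Q z$
$t{\left(W \right)} = 0$ ($t{\left(W \right)} = \frac{W - 8}{W - 10} \cdot 0 = \frac{-8 + W}{-10 + W} 0 = 0$)
$- t{\left(K \right)} = \left(-1\right) 0 = 0$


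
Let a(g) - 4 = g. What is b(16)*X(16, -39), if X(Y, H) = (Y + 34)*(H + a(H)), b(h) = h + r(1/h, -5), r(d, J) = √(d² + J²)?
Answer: -59200 - 925*√6401/4 ≈ -77702.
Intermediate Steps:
r(d, J) = √(J² + d²)
a(g) = 4 + g
b(h) = h + √(25 + h⁻²) (b(h) = h + √((-5)² + (1/h)²) = h + √(25 + h⁻²))
X(Y, H) = (4 + 2*H)*(34 + Y) (X(Y, H) = (Y + 34)*(H + (4 + H)) = (34 + Y)*(4 + 2*H) = (4 + 2*H)*(34 + Y))
b(16)*X(16, -39) = (16 + √(25 + 16⁻²))*(136 + 68*(-39) - 39*16 + 16*(4 - 39)) = (16 + √(25 + 1/256))*(136 - 2652 - 624 + 16*(-35)) = (16 + √(6401/256))*(136 - 2652 - 624 - 560) = (16 + √6401/16)*(-3700) = -59200 - 925*√6401/4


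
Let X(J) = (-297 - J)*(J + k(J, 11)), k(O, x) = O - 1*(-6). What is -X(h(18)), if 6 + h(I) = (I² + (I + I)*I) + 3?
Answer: 2461104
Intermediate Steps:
k(O, x) = 6 + O (k(O, x) = O + 6 = 6 + O)
h(I) = -3 + 3*I² (h(I) = -6 + ((I² + (I + I)*I) + 3) = -6 + ((I² + (2*I)*I) + 3) = -6 + ((I² + 2*I²) + 3) = -6 + (3*I² + 3) = -6 + (3 + 3*I²) = -3 + 3*I²)
X(J) = (-297 - J)*(6 + 2*J) (X(J) = (-297 - J)*(J + (6 + J)) = (-297 - J)*(6 + 2*J))
-X(h(18)) = -(-1782 - 600*(-3 + 3*18²) - 2*(-3 + 3*18²)²) = -(-1782 - 600*(-3 + 3*324) - 2*(-3 + 3*324)²) = -(-1782 - 600*(-3 + 972) - 2*(-3 + 972)²) = -(-1782 - 600*969 - 2*969²) = -(-1782 - 581400 - 2*938961) = -(-1782 - 581400 - 1877922) = -1*(-2461104) = 2461104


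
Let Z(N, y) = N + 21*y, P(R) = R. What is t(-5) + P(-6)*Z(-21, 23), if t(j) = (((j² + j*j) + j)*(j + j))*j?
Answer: -522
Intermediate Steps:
t(j) = 2*j²*(j + 2*j²) (t(j) = (((j² + j²) + j)*(2*j))*j = ((2*j² + j)*(2*j))*j = ((j + 2*j²)*(2*j))*j = (2*j*(j + 2*j²))*j = 2*j²*(j + 2*j²))
t(-5) + P(-6)*Z(-21, 23) = (-5)³*(2 + 4*(-5)) - 6*(-21 + 21*23) = -125*(2 - 20) - 6*(-21 + 483) = -125*(-18) - 6*462 = 2250 - 2772 = -522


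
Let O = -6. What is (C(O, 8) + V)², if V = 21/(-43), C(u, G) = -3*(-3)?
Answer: 133956/1849 ≈ 72.448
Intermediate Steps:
C(u, G) = 9
V = -21/43 (V = 21*(-1/43) = -21/43 ≈ -0.48837)
(C(O, 8) + V)² = (9 - 21/43)² = (366/43)² = 133956/1849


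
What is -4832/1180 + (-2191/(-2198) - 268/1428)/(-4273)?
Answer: -578652420217/141303452430 ≈ -4.0951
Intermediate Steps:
-4832/1180 + (-2191/(-2198) - 268/1428)/(-4273) = -4832*1/1180 + (-2191*(-1/2198) - 268*1/1428)*(-1/4273) = -1208/295 + (313/314 - 67/357)*(-1/4273) = -1208/295 + (90703/112098)*(-1/4273) = -1208/295 - 90703/478994754 = -578652420217/141303452430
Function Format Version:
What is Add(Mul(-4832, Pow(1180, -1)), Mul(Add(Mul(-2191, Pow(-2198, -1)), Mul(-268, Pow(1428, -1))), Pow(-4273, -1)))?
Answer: Rational(-578652420217, 141303452430) ≈ -4.0951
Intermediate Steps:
Add(Mul(-4832, Pow(1180, -1)), Mul(Add(Mul(-2191, Pow(-2198, -1)), Mul(-268, Pow(1428, -1))), Pow(-4273, -1))) = Add(Mul(-4832, Rational(1, 1180)), Mul(Add(Mul(-2191, Rational(-1, 2198)), Mul(-268, Rational(1, 1428))), Rational(-1, 4273))) = Add(Rational(-1208, 295), Mul(Add(Rational(313, 314), Rational(-67, 357)), Rational(-1, 4273))) = Add(Rational(-1208, 295), Mul(Rational(90703, 112098), Rational(-1, 4273))) = Add(Rational(-1208, 295), Rational(-90703, 478994754)) = Rational(-578652420217, 141303452430)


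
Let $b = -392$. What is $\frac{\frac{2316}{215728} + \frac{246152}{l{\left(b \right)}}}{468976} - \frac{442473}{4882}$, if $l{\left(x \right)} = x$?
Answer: $- \frac{274193035200130049}{3025248145709888} \approx -90.635$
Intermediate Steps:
$\frac{\frac{2316}{215728} + \frac{246152}{l{\left(b \right)}}}{468976} - \frac{442473}{4882} = \frac{\frac{2316}{215728} + \frac{246152}{-392}}{468976} - \frac{442473}{4882} = \left(2316 \cdot \frac{1}{215728} + 246152 \left(- \frac{1}{392}\right)\right) \frac{1}{468976} - \frac{442473}{4882} = \left(\frac{579}{53932} - \frac{30769}{49}\right) \frac{1}{468976} - \frac{442473}{4882} = \left(- \frac{1659405337}{2642668}\right) \frac{1}{468976} - \frac{442473}{4882} = - \frac{1659405337}{1239347867968} - \frac{442473}{4882} = - \frac{274193035200130049}{3025248145709888}$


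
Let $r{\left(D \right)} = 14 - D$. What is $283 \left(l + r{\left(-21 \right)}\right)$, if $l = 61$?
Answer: $27168$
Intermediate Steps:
$283 \left(l + r{\left(-21 \right)}\right) = 283 \left(61 + \left(14 - -21\right)\right) = 283 \left(61 + \left(14 + 21\right)\right) = 283 \left(61 + 35\right) = 283 \cdot 96 = 27168$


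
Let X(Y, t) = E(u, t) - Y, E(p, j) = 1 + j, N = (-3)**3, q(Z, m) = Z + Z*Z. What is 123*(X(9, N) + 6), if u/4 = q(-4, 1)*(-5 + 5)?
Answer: -3567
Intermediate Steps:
q(Z, m) = Z + Z**2
u = 0 (u = 4*((-4*(1 - 4))*(-5 + 5)) = 4*(-4*(-3)*0) = 4*(12*0) = 4*0 = 0)
N = -27
X(Y, t) = 1 + t - Y (X(Y, t) = (1 + t) - Y = 1 + t - Y)
123*(X(9, N) + 6) = 123*((1 - 27 - 1*9) + 6) = 123*((1 - 27 - 9) + 6) = 123*(-35 + 6) = 123*(-29) = -3567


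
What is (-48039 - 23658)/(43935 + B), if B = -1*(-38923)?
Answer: -71697/82858 ≈ -0.86530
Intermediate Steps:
B = 38923
(-48039 - 23658)/(43935 + B) = (-48039 - 23658)/(43935 + 38923) = -71697/82858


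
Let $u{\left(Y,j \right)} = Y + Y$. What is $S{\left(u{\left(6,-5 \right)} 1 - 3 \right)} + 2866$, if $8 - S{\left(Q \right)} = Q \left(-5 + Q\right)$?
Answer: $2838$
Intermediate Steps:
$u{\left(Y,j \right)} = 2 Y$
$S{\left(Q \right)} = 8 - Q \left(-5 + Q\right)$
$S{\left(u{\left(6,-5 \right)} 1 - 3 \right)} + 2866 = \left(8 - \left(2 \cdot 6 \cdot 1 - 3\right)^{2} + 5 \left(2 \cdot 6 \cdot 1 - 3\right)\right) + 2866 = \left(8 - \left(12 \cdot 1 - 3\right)^{2} + 5 \left(12 \cdot 1 - 3\right)\right) + 2866 = \left(8 - \left(12 - 3\right)^{2} + 5 \left(12 - 3\right)\right) + 2866 = \left(8 - 9^{2} + 5 \cdot 9\right) + 2866 = \left(8 - 81 + 45\right) + 2866 = -28 + 2866 = 2838$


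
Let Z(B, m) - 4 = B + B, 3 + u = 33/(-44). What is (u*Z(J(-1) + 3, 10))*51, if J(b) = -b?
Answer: -2295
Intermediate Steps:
u = -15/4 (u = -3 + 33/(-44) = -3 + 33*(-1/44) = -3 - ¾ = -15/4 ≈ -3.7500)
Z(B, m) = 4 + 2*B (Z(B, m) = 4 + (B + B) = 4 + 2*B)
(u*Z(J(-1) + 3, 10))*51 = -15*(4 + 2*(-1*(-1) + 3))/4*51 = -15*(4 + 2*(1 + 3))/4*51 = -15*(4 + 2*4)/4*51 = -15*(4 + 8)/4*51 = -15/4*12*51 = -45*51 = -2295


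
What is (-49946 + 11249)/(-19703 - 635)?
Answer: 38697/20338 ≈ 1.9027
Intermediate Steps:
(-49946 + 11249)/(-19703 - 635) = -38697/(-20338) = -38697*(-1/20338) = 38697/20338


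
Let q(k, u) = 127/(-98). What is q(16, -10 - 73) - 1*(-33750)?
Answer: 3307373/98 ≈ 33749.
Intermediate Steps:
q(k, u) = -127/98 (q(k, u) = 127*(-1/98) = -127/98)
q(16, -10 - 73) - 1*(-33750) = -127/98 - 1*(-33750) = -127/98 + 33750 = 3307373/98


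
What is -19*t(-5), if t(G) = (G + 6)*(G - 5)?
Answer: 190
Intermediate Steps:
t(G) = (-5 + G)*(6 + G) (t(G) = (6 + G)*(-5 + G) = (-5 + G)*(6 + G))
-19*t(-5) = -19*(-30 - 5 + (-5)**2) = -19*(-30 - 5 + 25) = -19*(-10) = 190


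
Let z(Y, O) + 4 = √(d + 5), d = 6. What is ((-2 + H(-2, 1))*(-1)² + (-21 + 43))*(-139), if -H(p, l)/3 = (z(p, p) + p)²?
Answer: 16819 - 5004*√11 ≈ 222.61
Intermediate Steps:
z(Y, O) = -4 + √11 (z(Y, O) = -4 + √(6 + 5) = -4 + √11)
H(p, l) = -3*(-4 + p + √11)² (H(p, l) = -3*((-4 + √11) + p)² = -3*(-4 + p + √11)²)
((-2 + H(-2, 1))*(-1)² + (-21 + 43))*(-139) = ((-2 - 3*(-4 - 2 + √11)²)*(-1)² + (-21 + 43))*(-139) = ((-2 - 3*(-6 + √11)²)*1 + 22)*(-139) = ((-2 - 3*(-6 + √11)²) + 22)*(-139) = (20 - 3*(-6 + √11)²)*(-139) = -2780 + 417*(-6 + √11)²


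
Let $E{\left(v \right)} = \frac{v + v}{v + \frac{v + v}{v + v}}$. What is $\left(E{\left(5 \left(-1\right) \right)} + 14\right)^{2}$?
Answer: $\frac{1089}{4} \approx 272.25$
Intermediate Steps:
$E{\left(v \right)} = \frac{2 v}{1 + v}$ ($E{\left(v \right)} = \frac{2 v}{v + \frac{2 v}{2 v}} = \frac{2 v}{v + 2 v \frac{1}{2 v}} = \frac{2 v}{v + 1} = \frac{2 v}{1 + v}$)
$\left(E{\left(5 \left(-1\right) \right)} + 14\right)^{2} = \left(\frac{2 \cdot 5 \left(-1\right)}{1 + 5 \left(-1\right)} + 14\right)^{2} = \left(2 \left(-5\right) \frac{1}{1 - 5} + 14\right)^{2} = \left(2 \left(-5\right) \frac{1}{-4} + 14\right)^{2} = \left(2 \left(-5\right) \left(- \frac{1}{4}\right) + 14\right)^{2} = \left(\frac{5}{2} + 14\right)^{2} = \left(\frac{33}{2}\right)^{2} = \frac{1089}{4}$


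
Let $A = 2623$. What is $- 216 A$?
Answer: $-566568$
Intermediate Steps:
$- 216 A = \left(-216\right) 2623 = -566568$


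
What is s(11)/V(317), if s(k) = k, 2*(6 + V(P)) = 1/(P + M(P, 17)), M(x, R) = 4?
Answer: -7062/3851 ≈ -1.8338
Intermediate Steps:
V(P) = -6 + 1/(2*(4 + P)) (V(P) = -6 + 1/(2*(P + 4)) = -6 + 1/(2*(4 + P)))
s(11)/V(317) = 11/(((-47 - 12*317)/(2*(4 + 317)))) = 11/(((½)*(-47 - 3804)/321)) = 11/(((½)*(1/321)*(-3851))) = 11/(-3851/642) = 11*(-642/3851) = -7062/3851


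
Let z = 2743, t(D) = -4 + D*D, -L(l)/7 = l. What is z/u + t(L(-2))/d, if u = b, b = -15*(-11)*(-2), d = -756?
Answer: -59363/6930 ≈ -8.5661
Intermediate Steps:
L(l) = -7*l
t(D) = -4 + D²
b = -330 (b = 165*(-2) = -330)
u = -330
z/u + t(L(-2))/d = 2743/(-330) + (-4 + (-7*(-2))²)/(-756) = 2743*(-1/330) + (-4 + 14²)*(-1/756) = -2743/330 + (-4 + 196)*(-1/756) = -2743/330 + 192*(-1/756) = -2743/330 - 16/63 = -59363/6930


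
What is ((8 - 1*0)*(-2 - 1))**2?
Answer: 576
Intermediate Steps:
((8 - 1*0)*(-2 - 1))**2 = ((8 + 0)*(-3))**2 = (8*(-3))**2 = (-24)**2 = 576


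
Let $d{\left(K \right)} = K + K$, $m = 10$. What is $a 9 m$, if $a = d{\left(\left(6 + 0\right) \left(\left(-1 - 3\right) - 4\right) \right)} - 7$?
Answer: $-9270$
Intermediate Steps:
$d{\left(K \right)} = 2 K$
$a = -103$ ($a = 2 \left(6 + 0\right) \left(\left(-1 - 3\right) - 4\right) - 7 = 2 \cdot 6 \left(\left(-1 - 3\right) - 4\right) - 7 = 2 \cdot 6 \left(-4 - 4\right) - 7 = 2 \cdot 6 \left(-8\right) - 7 = 2 \left(-48\right) - 7 = -96 - 7 = -103$)
$a 9 m = \left(-103\right) 9 \cdot 10 = \left(-927\right) 10 = -9270$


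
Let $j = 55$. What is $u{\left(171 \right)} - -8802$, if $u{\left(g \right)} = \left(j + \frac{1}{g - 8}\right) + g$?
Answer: $\frac{1471565}{163} \approx 9028.0$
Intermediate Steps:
$u{\left(g \right)} = 55 + g + \frac{1}{-8 + g}$ ($u{\left(g \right)} = \left(55 + \frac{1}{g - 8}\right) + g = \left(55 + \frac{1}{-8 + g}\right) + g = 55 + g + \frac{1}{-8 + g}$)
$u{\left(171 \right)} - -8802 = \frac{-439 + 171^{2} + 47 \cdot 171}{-8 + 171} - -8802 = \frac{-439 + 29241 + 8037}{163} + 8802 = \frac{1}{163} \cdot 36839 + 8802 = \frac{36839}{163} + 8802 = \frac{1471565}{163}$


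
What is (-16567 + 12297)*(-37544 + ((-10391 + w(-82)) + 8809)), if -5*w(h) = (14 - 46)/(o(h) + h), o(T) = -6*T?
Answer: 34248930436/205 ≈ 1.6707e+8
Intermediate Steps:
w(h) = -32/(25*h) (w(h) = -(14 - 46)/(5*(-6*h + h)) = -(-32)/(5*((-5*h))) = -(-32)*(-1/(5*h))/5 = -32/(25*h))
(-16567 + 12297)*(-37544 + ((-10391 + w(-82)) + 8809)) = (-16567 + 12297)*(-37544 + ((-10391 - 32/25/(-82)) + 8809)) = -4270*(-37544 + ((-10391 - 32/25*(-1/82)) + 8809)) = -4270*(-37544 + ((-10391 + 16/1025) + 8809)) = -4270*(-37544 + (-10650759/1025 + 8809)) = -4270*(-37544 - 1621534/1025) = -4270*(-40104134/1025) = 34248930436/205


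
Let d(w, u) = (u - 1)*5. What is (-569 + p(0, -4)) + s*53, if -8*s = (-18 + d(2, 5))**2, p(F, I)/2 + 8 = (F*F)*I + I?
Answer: -1239/2 ≈ -619.50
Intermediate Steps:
p(F, I) = -16 + 2*I + 2*I*F**2 (p(F, I) = -16 + 2*((F*F)*I + I) = -16 + 2*(F**2*I + I) = -16 + 2*(I*F**2 + I) = -16 + 2*(I + I*F**2) = -16 + (2*I + 2*I*F**2) = -16 + 2*I + 2*I*F**2)
d(w, u) = -5 + 5*u (d(w, u) = (-1 + u)*5 = -5 + 5*u)
s = -1/2 (s = -(-18 + (-5 + 5*5))**2/8 = -(-18 + (-5 + 25))**2/8 = -(-18 + 20)**2/8 = -1/8*2**2 = -1/8*4 = -1/2 ≈ -0.50000)
(-569 + p(0, -4)) + s*53 = (-569 + (-16 + 2*(-4) + 2*(-4)*0**2)) - 1/2*53 = (-569 + (-16 - 8 + 2*(-4)*0)) - 53/2 = (-569 + (-16 - 8 + 0)) - 53/2 = (-569 - 24) - 53/2 = -593 - 53/2 = -1239/2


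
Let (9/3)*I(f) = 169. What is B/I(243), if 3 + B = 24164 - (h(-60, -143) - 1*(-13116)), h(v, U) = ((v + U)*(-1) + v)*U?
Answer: 94482/169 ≈ 559.07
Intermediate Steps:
I(f) = 169/3 (I(f) = (⅓)*169 = 169/3)
h(v, U) = -U² (h(v, U) = ((U + v)*(-1) + v)*U = ((-U - v) + v)*U = (-U)*U = -U²)
B = 31494 (B = -3 + (24164 - (-1*(-143)² - 1*(-13116))) = -3 + (24164 - (-1*20449 + 13116)) = -3 + (24164 - (-20449 + 13116)) = -3 + (24164 - 1*(-7333)) = -3 + (24164 + 7333) = -3 + 31497 = 31494)
B/I(243) = 31494/(169/3) = 31494*(3/169) = 94482/169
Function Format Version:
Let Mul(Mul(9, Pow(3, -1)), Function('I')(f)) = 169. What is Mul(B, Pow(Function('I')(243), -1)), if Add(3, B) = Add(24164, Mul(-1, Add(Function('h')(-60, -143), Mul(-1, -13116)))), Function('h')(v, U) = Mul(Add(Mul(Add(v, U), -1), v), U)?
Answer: Rational(94482, 169) ≈ 559.07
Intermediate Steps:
Function('I')(f) = Rational(169, 3) (Function('I')(f) = Mul(Rational(1, 3), 169) = Rational(169, 3))
Function('h')(v, U) = Mul(-1, Pow(U, 2)) (Function('h')(v, U) = Mul(Add(Mul(Add(U, v), -1), v), U) = Mul(Add(Add(Mul(-1, U), Mul(-1, v)), v), U) = Mul(Mul(-1, U), U) = Mul(-1, Pow(U, 2)))
B = 31494 (B = Add(-3, Add(24164, Mul(-1, Add(Mul(-1, Pow(-143, 2)), Mul(-1, -13116))))) = Add(-3, Add(24164, Mul(-1, Add(Mul(-1, 20449), 13116)))) = Add(-3, Add(24164, Mul(-1, Add(-20449, 13116)))) = Add(-3, Add(24164, Mul(-1, -7333))) = Add(-3, Add(24164, 7333)) = Add(-3, 31497) = 31494)
Mul(B, Pow(Function('I')(243), -1)) = Mul(31494, Pow(Rational(169, 3), -1)) = Mul(31494, Rational(3, 169)) = Rational(94482, 169)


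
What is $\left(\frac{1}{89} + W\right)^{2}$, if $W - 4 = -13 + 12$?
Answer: $\frac{71824}{7921} \approx 9.0675$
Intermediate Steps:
$W = 3$ ($W = 4 + \left(-13 + 12\right) = 4 - 1 = 3$)
$\left(\frac{1}{89} + W\right)^{2} = \left(\frac{1}{89} + 3\right)^{2} = \left(\frac{268}{89}\right)^{2} = \frac{71824}{7921}$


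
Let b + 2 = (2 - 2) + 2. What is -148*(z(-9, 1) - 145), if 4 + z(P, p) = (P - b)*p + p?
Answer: 23236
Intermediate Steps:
b = 0 (b = -2 + ((2 - 2) + 2) = -2 + (0 + 2) = -2 + 2 = 0)
z(P, p) = -4 + p + P*p (z(P, p) = -4 + ((P - 1*0)*p + p) = -4 + ((P + 0)*p + p) = -4 + (P*p + p) = -4 + (p + P*p) = -4 + p + P*p)
-148*(z(-9, 1) - 145) = -148*((-4 + 1 - 9*1) - 145) = -148*((-4 + 1 - 9) - 145) = -148*(-12 - 145) = -148*(-157) = 23236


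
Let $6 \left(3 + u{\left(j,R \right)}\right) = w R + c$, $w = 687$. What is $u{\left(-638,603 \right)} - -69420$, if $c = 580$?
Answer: $\frac{831343}{6} \approx 1.3856 \cdot 10^{5}$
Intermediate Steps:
$u{\left(j,R \right)} = \frac{281}{3} + \frac{229 R}{2}$ ($u{\left(j,R \right)} = -3 + \frac{687 R + 580}{6} = -3 + \frac{580 + 687 R}{6} = -3 + \left(\frac{290}{3} + \frac{229 R}{2}\right) = \frac{281}{3} + \frac{229 R}{2}$)
$u{\left(-638,603 \right)} - -69420 = \left(\frac{281}{3} + \frac{229}{2} \cdot 603\right) - -69420 = \left(\frac{281}{3} + \frac{138087}{2}\right) + 69420 = \frac{414823}{6} + 69420 = \frac{831343}{6}$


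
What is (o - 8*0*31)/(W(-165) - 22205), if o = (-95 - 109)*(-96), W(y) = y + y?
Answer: -19584/22535 ≈ -0.86905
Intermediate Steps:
W(y) = 2*y
o = 19584 (o = -204*(-96) = 19584)
(o - 8*0*31)/(W(-165) - 22205) = (19584 - 8*0*31)/(2*(-165) - 22205) = (19584 + 0*31)/(-330 - 22205) = (19584 + 0)/(-22535) = 19584*(-1/22535) = -19584/22535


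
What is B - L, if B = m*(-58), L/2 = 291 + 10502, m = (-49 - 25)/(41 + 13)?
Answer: -580676/27 ≈ -21507.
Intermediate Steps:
m = -37/27 (m = -74/54 = -74*1/54 = -37/27 ≈ -1.3704)
L = 21586 (L = 2*(291 + 10502) = 2*10793 = 21586)
B = 2146/27 (B = -37/27*(-58) = 2146/27 ≈ 79.481)
B - L = 2146/27 - 1*21586 = 2146/27 - 21586 = -580676/27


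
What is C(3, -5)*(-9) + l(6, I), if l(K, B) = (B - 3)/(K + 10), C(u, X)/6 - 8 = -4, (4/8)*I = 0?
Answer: -3459/16 ≈ -216.19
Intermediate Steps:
I = 0 (I = 2*0 = 0)
C(u, X) = 24 (C(u, X) = 48 + 6*(-4) = 48 - 24 = 24)
l(K, B) = (-3 + B)/(10 + K)
C(3, -5)*(-9) + l(6, I) = 24*(-9) + (-3 + 0)/(10 + 6) = -216 - 3/16 = -3459/16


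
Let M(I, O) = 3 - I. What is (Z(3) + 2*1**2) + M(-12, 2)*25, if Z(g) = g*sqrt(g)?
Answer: 377 + 3*sqrt(3) ≈ 382.20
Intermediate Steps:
Z(g) = g**(3/2)
(Z(3) + 2*1**2) + M(-12, 2)*25 = (3**(3/2) + 2*1**2) + (3 - 1*(-12))*25 = (3*sqrt(3) + 2*1) + (3 + 12)*25 = (3*sqrt(3) + 2) + 15*25 = (2 + 3*sqrt(3)) + 375 = 377 + 3*sqrt(3)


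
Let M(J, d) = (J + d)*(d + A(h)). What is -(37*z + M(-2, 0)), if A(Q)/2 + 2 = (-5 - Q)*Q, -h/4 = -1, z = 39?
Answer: -1595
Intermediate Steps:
h = 4 (h = -4*(-1) = 4)
A(Q) = -4 + 2*Q*(-5 - Q) (A(Q) = -4 + 2*((-5 - Q)*Q) = -4 + 2*(Q*(-5 - Q)) = -4 + 2*Q*(-5 - Q))
M(J, d) = (-76 + d)*(J + d) (M(J, d) = (J + d)*(d + (-4 - 10*4 - 2*4**2)) = (J + d)*(d + (-4 - 40 - 2*16)) = (J + d)*(d + (-4 - 40 - 32)) = (J + d)*(d - 76) = (J + d)*(-76 + d) = (-76 + d)*(J + d))
-(37*z + M(-2, 0)) = -(37*39 + (0**2 - 76*(-2) - 76*0 - 2*0)) = -(1443 + (0 + 152 + 0 + 0)) = -(1443 + 152) = -1*1595 = -1595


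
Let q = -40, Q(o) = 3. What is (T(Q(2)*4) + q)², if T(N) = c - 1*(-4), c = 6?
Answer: 900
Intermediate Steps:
T(N) = 10 (T(N) = 6 - 1*(-4) = 6 + 4 = 10)
(T(Q(2)*4) + q)² = (10 - 40)² = (-30)² = 900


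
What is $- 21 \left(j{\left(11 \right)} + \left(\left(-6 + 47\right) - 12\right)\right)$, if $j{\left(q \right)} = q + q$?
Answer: $-1071$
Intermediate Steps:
$j{\left(q \right)} = 2 q$
$- 21 \left(j{\left(11 \right)} + \left(\left(-6 + 47\right) - 12\right)\right) = - 21 \left(2 \cdot 11 + \left(\left(-6 + 47\right) - 12\right)\right) = - 21 \left(22 + \left(41 - 12\right)\right) = - 21 \left(22 + 29\right) = \left(-21\right) 51 = -1071$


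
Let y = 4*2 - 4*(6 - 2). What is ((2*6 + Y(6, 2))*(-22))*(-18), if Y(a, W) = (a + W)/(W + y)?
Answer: 4224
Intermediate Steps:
y = -8 (y = 8 - 4*4 = 8 - 16 = -8)
Y(a, W) = (W + a)/(-8 + W) (Y(a, W) = (a + W)/(W - 8) = (W + a)/(-8 + W))
((2*6 + Y(6, 2))*(-22))*(-18) = ((2*6 + (2 + 6)/(-8 + 2))*(-22))*(-18) = ((12 + 8/(-6))*(-22))*(-18) = ((12 - 1/6*8)*(-22))*(-18) = ((12 - 4/3)*(-22))*(-18) = ((32/3)*(-22))*(-18) = -704/3*(-18) = 4224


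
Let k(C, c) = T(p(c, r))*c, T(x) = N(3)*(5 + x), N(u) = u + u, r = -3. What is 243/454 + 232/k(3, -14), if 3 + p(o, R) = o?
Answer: 10946/14301 ≈ 0.76540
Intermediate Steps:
N(u) = 2*u
p(o, R) = -3 + o
T(x) = 30 + 6*x (T(x) = (2*3)*(5 + x) = 6*(5 + x) = 30 + 6*x)
k(C, c) = c*(12 + 6*c) (k(C, c) = (30 + 6*(-3 + c))*c = (30 + (-18 + 6*c))*c = (12 + 6*c)*c = c*(12 + 6*c))
243/454 + 232/k(3, -14) = 243/454 + 232/((6*(-14)*(2 - 14))) = 243*(1/454) + 232/((6*(-14)*(-12))) = 243/454 + 232/1008 = 243/454 + 232*(1/1008) = 243/454 + 29/126 = 10946/14301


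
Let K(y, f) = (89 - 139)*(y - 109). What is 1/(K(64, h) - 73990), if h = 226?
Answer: -1/71740 ≈ -1.3939e-5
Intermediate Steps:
K(y, f) = 5450 - 50*y (K(y, f) = -50*(-109 + y) = 5450 - 50*y)
1/(K(64, h) - 73990) = 1/((5450 - 50*64) - 73990) = 1/((5450 - 3200) - 73990) = 1/(2250 - 73990) = 1/(-71740) = -1/71740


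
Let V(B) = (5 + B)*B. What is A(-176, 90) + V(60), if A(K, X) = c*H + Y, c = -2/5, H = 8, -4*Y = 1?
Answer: 77931/20 ≈ 3896.6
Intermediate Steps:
Y = -¼ (Y = -¼*1 = -¼ ≈ -0.25000)
V(B) = B*(5 + B)
c = -⅖ (c = -2*⅕ = -⅖ ≈ -0.40000)
A(K, X) = -69/20 (A(K, X) = -⅖*8 - ¼ = -16/5 - ¼ = -69/20)
A(-176, 90) + V(60) = -69/20 + 60*(5 + 60) = -69/20 + 60*65 = -69/20 + 3900 = 77931/20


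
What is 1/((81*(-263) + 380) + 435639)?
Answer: 1/414716 ≈ 2.4113e-6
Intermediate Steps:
1/((81*(-263) + 380) + 435639) = 1/((-21303 + 380) + 435639) = 1/(-20923 + 435639) = 1/414716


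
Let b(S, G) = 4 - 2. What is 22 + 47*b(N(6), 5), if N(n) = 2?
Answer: 116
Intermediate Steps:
b(S, G) = 2
22 + 47*b(N(6), 5) = 22 + 47*2 = 22 + 94 = 116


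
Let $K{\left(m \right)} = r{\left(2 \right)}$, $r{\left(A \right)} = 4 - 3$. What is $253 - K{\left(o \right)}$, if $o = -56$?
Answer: $252$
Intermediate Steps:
$r{\left(A \right)} = 1$ ($r{\left(A \right)} = 4 - 3 = 1$)
$K{\left(m \right)} = 1$
$253 - K{\left(o \right)} = 253 - 1 = 252$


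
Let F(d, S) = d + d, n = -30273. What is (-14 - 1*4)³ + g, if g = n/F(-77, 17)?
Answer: -867855/154 ≈ -5635.4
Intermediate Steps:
F(d, S) = 2*d
g = 30273/154 (g = -30273/(2*(-77)) = -30273/(-154) = -30273*(-1/154) = 30273/154 ≈ 196.58)
(-14 - 1*4)³ + g = (-14 - 1*4)³ + 30273/154 = (-14 - 4)³ + 30273/154 = (-18)³ + 30273/154 = -5832 + 30273/154 = -867855/154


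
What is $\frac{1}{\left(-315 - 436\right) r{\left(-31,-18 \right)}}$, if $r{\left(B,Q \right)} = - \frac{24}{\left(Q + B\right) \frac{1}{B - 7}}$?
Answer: $\frac{49}{684912} \approx 7.1542 \cdot 10^{-5}$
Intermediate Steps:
$r{\left(B,Q \right)} = - \frac{24 \left(-7 + B\right)}{B + Q}$ ($r{\left(B,Q \right)} = - \frac{24}{\left(B + Q\right) \frac{1}{-7 + B}} = - \frac{24}{\frac{1}{-7 + B} \left(B + Q\right)} = - 24 \frac{-7 + B}{B + Q} = - \frac{24 \left(-7 + B\right)}{B + Q}$)
$\frac{1}{\left(-315 - 436\right) r{\left(-31,-18 \right)}} = \frac{1}{\left(-315 - 436\right) \frac{24 \left(7 - -31\right)}{-31 - 18}} = \frac{1}{\left(-751\right) \frac{24 \left(7 + 31\right)}{-49}} = - \frac{1}{751 \cdot 24 \left(- \frac{1}{49}\right) 38} = - \frac{1}{751 \left(- \frac{912}{49}\right)} = \left(- \frac{1}{751}\right) \left(- \frac{49}{912}\right) = \frac{49}{684912}$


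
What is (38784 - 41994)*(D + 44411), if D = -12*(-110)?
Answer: -146796510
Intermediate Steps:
D = 1320
(38784 - 41994)*(D + 44411) = (38784 - 41994)*(1320 + 44411) = -3210*45731 = -146796510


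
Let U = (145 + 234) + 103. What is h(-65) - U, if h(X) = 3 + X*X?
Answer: 3746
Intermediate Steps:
U = 482 (U = 379 + 103 = 482)
h(X) = 3 + X²
h(-65) - U = (3 + (-65)²) - 1*482 = (3 + 4225) - 482 = 4228 - 482 = 3746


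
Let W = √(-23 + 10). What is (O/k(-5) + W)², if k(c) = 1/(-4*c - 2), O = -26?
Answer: (468 - I*√13)² ≈ 2.1901e+5 - 3375.0*I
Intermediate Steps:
k(c) = 1/(-2 - 4*c)
W = I*√13 (W = √(-13) = I*√13 ≈ 3.6056*I)
(O/k(-5) + W)² = (-26/((-1/(2 + 4*(-5)))) + I*√13)² = (-26/((-1/(2 - 20))) + I*√13)² = (-26/((-1/(-18))) + I*√13)² = (-26/((-1*(-1/18))) + I*√13)² = (-26/1/18 + I*√13)² = (-26*18 + I*√13)² = (-468 + I*√13)²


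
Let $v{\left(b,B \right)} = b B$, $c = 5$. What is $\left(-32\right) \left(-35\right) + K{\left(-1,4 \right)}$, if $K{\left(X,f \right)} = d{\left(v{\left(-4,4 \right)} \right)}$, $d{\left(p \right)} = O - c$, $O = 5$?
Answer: $1120$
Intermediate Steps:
$v{\left(b,B \right)} = B b$
$d{\left(p \right)} = 0$ ($d{\left(p \right)} = 5 - 5 = 0$)
$K{\left(X,f \right)} = 0$
$\left(-32\right) \left(-35\right) + K{\left(-1,4 \right)} = \left(-32\right) \left(-35\right) + 0 = 1120 + 0 = 1120$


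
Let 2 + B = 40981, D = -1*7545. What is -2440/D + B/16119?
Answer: 23234461/8107857 ≈ 2.8657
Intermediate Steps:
D = -7545
B = 40979 (B = -2 + 40981 = 40979)
-2440/D + B/16119 = -2440/(-7545) + 40979/16119 = -2440*(-1/7545) + 40979*(1/16119) = 488/1509 + 40979/16119 = 23234461/8107857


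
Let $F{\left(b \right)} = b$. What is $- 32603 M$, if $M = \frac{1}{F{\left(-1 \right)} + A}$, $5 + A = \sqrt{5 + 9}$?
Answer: $\frac{97809}{11} + \frac{32603 \sqrt{14}}{22} \approx 14437.0$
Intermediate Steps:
$A = -5 + \sqrt{14}$ ($A = -5 + \sqrt{5 + 9} = -5 + \sqrt{14} \approx -1.2583$)
$M = \frac{1}{-6 + \sqrt{14}}$ ($M = \frac{1}{-1 - \left(5 - \sqrt{14}\right)} = \frac{1}{-6 + \sqrt{14}} \approx -0.4428$)
$- 32603 M = - 32603 \left(- \frac{3}{11} - \frac{\sqrt{14}}{22}\right) = \frac{97809}{11} + \frac{32603 \sqrt{14}}{22}$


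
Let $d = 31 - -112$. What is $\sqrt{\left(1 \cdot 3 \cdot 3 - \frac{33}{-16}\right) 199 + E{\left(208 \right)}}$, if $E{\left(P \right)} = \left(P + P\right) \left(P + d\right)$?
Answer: $\frac{11 \sqrt{19599}}{4} \approx 384.99$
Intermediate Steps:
$d = 143$ ($d = 31 + 112 = 143$)
$E{\left(P \right)} = 2 P \left(143 + P\right)$ ($E{\left(P \right)} = \left(P + P\right) \left(P + 143\right) = 2 P \left(143 + P\right)$)
$\sqrt{\left(1 \cdot 3 \cdot 3 - \frac{33}{-16}\right) 199 + E{\left(208 \right)}} = \sqrt{\left(1 \cdot 3 \cdot 3 - \frac{33}{-16}\right) 199 + 2 \cdot 208 \left(143 + 208\right)} = \sqrt{\left(3 \cdot 3 - - \frac{33}{16}\right) 199 + 2 \cdot 208 \cdot 351} = \sqrt{\left(9 + \frac{33}{16}\right) 199 + 146016} = \sqrt{\frac{177}{16} \cdot 199 + 146016} = \sqrt{\frac{35223}{16} + 146016} = \sqrt{\frac{2371479}{16}} = \frac{11 \sqrt{19599}}{4}$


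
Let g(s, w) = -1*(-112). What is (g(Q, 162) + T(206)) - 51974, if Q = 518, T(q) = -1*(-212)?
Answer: -51650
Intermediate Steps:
T(q) = 212
g(s, w) = 112
(g(Q, 162) + T(206)) - 51974 = (112 + 212) - 51974 = 324 - 51974 = -51650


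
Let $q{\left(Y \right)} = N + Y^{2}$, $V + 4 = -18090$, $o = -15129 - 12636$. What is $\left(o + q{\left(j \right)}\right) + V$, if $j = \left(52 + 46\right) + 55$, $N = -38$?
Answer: $-22488$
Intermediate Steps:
$o = -27765$
$V = -18094$ ($V = -4 - 18090 = -18094$)
$j = 153$ ($j = 98 + 55 = 153$)
$q{\left(Y \right)} = -38 + Y^{2}$
$\left(o + q{\left(j \right)}\right) + V = \left(-27765 - \left(38 - 153^{2}\right)\right) - 18094 = \left(-27765 + \left(-38 + 23409\right)\right) - 18094 = \left(-27765 + 23371\right) - 18094 = -4394 - 18094 = -22488$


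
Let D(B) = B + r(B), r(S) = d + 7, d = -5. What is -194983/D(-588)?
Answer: 194983/586 ≈ 332.74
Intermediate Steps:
r(S) = 2 (r(S) = -5 + 7 = 2)
D(B) = 2 + B (D(B) = B + 2 = 2 + B)
-194983/D(-588) = -194983/(2 - 588) = -194983/(-586) = -194983*(-1/586) = 194983/586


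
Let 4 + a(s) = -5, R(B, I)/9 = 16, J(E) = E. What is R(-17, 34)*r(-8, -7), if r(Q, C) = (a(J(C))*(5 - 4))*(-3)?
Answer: 3888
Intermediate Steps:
R(B, I) = 144 (R(B, I) = 9*16 = 144)
a(s) = -9 (a(s) = -4 - 5 = -9)
r(Q, C) = 27 (r(Q, C) = -9*(5 - 4)*(-3) = -9*1*(-3) = -9*(-3) = 27)
R(-17, 34)*r(-8, -7) = 144*27 = 3888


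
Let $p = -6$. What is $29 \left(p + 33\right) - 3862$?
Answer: $-3079$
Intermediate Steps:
$29 \left(p + 33\right) - 3862 = 29 \left(-6 + 33\right) - 3862 = 29 \cdot 27 - 3862 = 783 - 3862 = -3079$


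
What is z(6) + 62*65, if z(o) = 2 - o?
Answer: 4026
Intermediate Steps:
z(6) + 62*65 = (2 - 1*6) + 62*65 = (2 - 6) + 4030 = -4 + 4030 = 4026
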